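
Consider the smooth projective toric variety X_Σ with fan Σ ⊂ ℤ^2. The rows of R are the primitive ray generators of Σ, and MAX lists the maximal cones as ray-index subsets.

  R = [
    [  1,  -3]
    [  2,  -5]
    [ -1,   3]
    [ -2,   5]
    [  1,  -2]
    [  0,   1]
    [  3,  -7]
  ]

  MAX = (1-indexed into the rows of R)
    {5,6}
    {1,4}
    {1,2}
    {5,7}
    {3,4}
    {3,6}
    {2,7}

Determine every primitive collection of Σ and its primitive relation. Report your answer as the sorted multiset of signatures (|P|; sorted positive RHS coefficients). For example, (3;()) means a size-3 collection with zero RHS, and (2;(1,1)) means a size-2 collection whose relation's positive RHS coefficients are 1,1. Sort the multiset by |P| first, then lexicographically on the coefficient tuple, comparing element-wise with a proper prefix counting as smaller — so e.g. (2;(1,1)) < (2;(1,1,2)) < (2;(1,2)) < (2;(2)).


Σ has 14 primitive collections:

  P={1,3}:  v_{1} + v_{3} = 0 ; sig = (2;())
  P={2,4}:  v_{2} + v_{4} = 0 ; sig = (2;())
  P={1,5}:  v_{1} + v_{5} = v_{2} ; sig = (2;(1))
  P={1,6}:  v_{1} + v_{6} = v_{5} ; sig = (2;(1))
  P={2,3}:  v_{2} + v_{3} = v_{5} ; sig = (2;(1))
  P={2,5}:  v_{2} + v_{5} = v_{7} ; sig = (2;(1))
  P={3,5}:  v_{3} + v_{5} = v_{6} ; sig = (2;(1))
  P={4,5}:  v_{4} + v_{5} = v_{3} ; sig = (2;(1))
  P={4,7}:  v_{4} + v_{7} = v_{5} ; sig = (2;(1))
  P={1,7}:  v_{1} + v_{7} = 2·v_{2} ; sig = (2;(2))
  P={2,6}:  v_{2} + v_{6} = 2·v_{5} ; sig = (2;(2))
  P={3,7}:  v_{3} + v_{7} = 2·v_{5} ; sig = (2;(2))
  P={4,6}:  v_{4} + v_{6} = 2·v_{3} ; sig = (2;(2))
  P={6,7}:  v_{6} + v_{7} = 3·v_{5} ; sig = (2;(3))

Signatures (|P|; sorted positive RHS coefficients), sorted:
    |P|=2: 14 collections, coeffs (), (), (1), (1), (1), (1), (1), (1), (1), (2), (2), (2), (2), (3)


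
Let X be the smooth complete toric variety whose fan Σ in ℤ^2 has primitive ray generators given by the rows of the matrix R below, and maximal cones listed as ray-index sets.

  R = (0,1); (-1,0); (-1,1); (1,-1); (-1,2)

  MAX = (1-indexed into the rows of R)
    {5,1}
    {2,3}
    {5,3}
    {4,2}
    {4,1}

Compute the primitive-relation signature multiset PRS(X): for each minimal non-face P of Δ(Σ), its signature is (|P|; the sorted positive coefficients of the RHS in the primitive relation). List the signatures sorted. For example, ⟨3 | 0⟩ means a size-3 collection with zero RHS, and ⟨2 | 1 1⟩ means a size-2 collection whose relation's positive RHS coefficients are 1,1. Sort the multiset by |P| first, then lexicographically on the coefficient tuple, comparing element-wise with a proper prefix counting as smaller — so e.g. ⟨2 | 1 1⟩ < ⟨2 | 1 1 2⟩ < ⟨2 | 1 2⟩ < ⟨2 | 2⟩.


5 collections generate NE(X_Σ); each relation:

  P = {3,4}:  v_{3} + v_{4} = 0  →  sig = ⟨2 | 0⟩
  P = {1,2}:  v_{1} + v_{2} = v_{3}  →  sig = ⟨2 | 1⟩
  P = {1,3}:  v_{1} + v_{3} = v_{5}  →  sig = ⟨2 | 1⟩
  P = {4,5}:  v_{4} + v_{5} = v_{1}  →  sig = ⟨2 | 1⟩
  P = {2,5}:  v_{2} + v_{5} = 2·v_{3}  →  sig = ⟨2 | 2⟩

Sorted signature multiset PRS(X):
[⟨2 | 0⟩, ⟨2 | 1⟩, ⟨2 | 1⟩, ⟨2 | 1⟩, ⟨2 | 2⟩]


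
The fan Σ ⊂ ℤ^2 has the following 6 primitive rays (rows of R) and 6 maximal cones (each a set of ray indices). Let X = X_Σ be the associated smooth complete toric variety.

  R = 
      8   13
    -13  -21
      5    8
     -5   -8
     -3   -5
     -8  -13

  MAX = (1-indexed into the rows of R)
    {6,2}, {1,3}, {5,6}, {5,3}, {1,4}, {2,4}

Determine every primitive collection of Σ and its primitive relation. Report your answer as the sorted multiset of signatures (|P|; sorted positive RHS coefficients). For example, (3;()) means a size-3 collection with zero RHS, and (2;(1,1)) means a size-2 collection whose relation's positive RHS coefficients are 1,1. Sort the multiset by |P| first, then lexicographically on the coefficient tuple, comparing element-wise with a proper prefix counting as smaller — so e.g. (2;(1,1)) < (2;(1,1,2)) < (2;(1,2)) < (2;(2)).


The 9 primitive collections of Σ (r=6, n=2):

  • {1,6}:  v_{1} + v_{6} = 0  ⇒ sig = (2;())
  • {3,4}:  v_{3} + v_{4} = 0  ⇒ sig = (2;())
  • {1,2}:  v_{1} + v_{2} = v_{4}  ⇒ sig = (2;(1))
  • {1,5}:  v_{1} + v_{5} = v_{3}  ⇒ sig = (2;(1))
  • {2,3}:  v_{2} + v_{3} = v_{6}  ⇒ sig = (2;(1))
  • {3,6}:  v_{3} + v_{6} = v_{5}  ⇒ sig = (2;(1))
  • {4,5}:  v_{4} + v_{5} = v_{6}  ⇒ sig = (2;(1))
  • {4,6}:  v_{4} + v_{6} = v_{2}  ⇒ sig = (2;(1))
  • {2,5}:  v_{2} + v_{5} = 2·v_{6}  ⇒ sig = (2;(2))

Sorted signature multiset PRS(X):
{ (2;()) ×2,  (2;(1)) ×6,  (2;(2)) }


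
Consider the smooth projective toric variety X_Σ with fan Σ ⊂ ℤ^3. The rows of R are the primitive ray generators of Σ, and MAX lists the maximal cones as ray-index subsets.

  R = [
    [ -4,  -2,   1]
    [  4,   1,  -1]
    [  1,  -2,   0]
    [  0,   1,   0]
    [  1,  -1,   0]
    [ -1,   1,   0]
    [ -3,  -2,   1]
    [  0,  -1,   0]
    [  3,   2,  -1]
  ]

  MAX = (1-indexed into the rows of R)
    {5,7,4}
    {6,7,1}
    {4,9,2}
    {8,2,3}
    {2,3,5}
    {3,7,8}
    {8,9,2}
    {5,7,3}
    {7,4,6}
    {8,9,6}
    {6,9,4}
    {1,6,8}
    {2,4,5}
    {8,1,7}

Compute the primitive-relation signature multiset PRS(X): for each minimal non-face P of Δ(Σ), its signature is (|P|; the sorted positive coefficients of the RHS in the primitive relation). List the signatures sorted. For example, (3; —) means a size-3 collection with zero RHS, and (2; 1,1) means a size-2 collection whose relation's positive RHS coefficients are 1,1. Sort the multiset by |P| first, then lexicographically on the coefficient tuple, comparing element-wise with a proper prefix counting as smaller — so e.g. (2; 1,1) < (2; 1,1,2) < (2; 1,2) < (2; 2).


16 minimal non-faces of Δ(Σ) (on 9 rays):

  {4,8}:  v_{4} + v_{8} = 0 ; sig = (2; —)
  {5,6}:  v_{5} + v_{6} = 0 ; sig = (2; —)
  {7,9}:  v_{7} + v_{9} = 0 ; sig = (2; —)
  {1,2}:  v_{1} + v_{2} = v_{8} ; sig = (2; 1)
  {2,6}:  v_{2} + v_{6} = v_{9} ; sig = (2; 1)
  {2,7}:  v_{2} + v_{7} = v_{5} ; sig = (2; 1)
  {3,4}:  v_{3} + v_{4} = v_{5} ; sig = (2; 1)
  {3,6}:  v_{3} + v_{6} = v_{8} ; sig = (2; 1)
  {5,8}:  v_{5} + v_{8} = v_{3} ; sig = (2; 1)
  {5,9}:  v_{5} + v_{9} = v_{2} ; sig = (2; 1)
  {1,4}:  v_{1} + v_{4} = v_{6} + v_{7} ; sig = (2; 1,1)
  {1,5}:  v_{1} + v_{5} = v_{7} + v_{8} ; sig = (2; 1,1)
  {1,9}:  v_{1} + v_{9} = v_{6} + v_{8} ; sig = (2; 1,1)
  {3,9}:  v_{3} + v_{9} = v_{2} + v_{8} ; sig = (2; 1,1)
  {1,3}:  v_{1} + v_{3} = v_{7} + 2·v_{8} ; sig = (2; 1,2)
  {6,7,8}:  v_{6} + v_{7} + v_{8} = v_{1} ; sig = (3; 1)

Hence PRS(X_Σ) =
[(2; —), (2; —), (2; —), (2; 1), (2; 1), (2; 1), (2; 1), (2; 1), (2; 1), (2; 1), (2; 1,1), (2; 1,1), (2; 1,1), (2; 1,1), (2; 1,2), (3; 1)]


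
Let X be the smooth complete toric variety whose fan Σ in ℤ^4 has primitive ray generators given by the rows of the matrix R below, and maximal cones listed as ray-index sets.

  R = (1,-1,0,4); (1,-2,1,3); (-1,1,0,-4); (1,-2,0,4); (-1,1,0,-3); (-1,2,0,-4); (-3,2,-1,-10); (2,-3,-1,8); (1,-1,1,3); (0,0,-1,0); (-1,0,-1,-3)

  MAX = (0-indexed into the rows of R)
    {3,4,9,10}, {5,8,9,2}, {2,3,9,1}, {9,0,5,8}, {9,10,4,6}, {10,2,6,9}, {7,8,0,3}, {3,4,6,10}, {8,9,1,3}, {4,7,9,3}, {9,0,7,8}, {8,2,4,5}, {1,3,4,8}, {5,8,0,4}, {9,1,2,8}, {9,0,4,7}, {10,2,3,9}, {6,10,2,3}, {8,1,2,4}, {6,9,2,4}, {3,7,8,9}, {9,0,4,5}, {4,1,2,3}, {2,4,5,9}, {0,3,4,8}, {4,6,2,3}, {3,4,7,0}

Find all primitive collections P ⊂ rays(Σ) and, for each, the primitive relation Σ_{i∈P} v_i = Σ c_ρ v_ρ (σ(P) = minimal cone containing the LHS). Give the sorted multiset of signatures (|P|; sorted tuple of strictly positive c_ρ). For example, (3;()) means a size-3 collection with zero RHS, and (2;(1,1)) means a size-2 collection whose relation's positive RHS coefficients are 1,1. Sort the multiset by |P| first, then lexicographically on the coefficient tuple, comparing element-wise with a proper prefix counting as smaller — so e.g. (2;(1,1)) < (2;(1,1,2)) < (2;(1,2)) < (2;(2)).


Primitive collections (25):

  • {0,2}:  v_{0} + v_{2} = 0  →  sig = (2;())
  • {3,5}:  v_{3} + v_{5} = 0  →  sig = (2;())
  • {0,1}:  v_{0} + v_{1} = v_{3} + v_{8}  →  sig = (2;(1,1))
  • {0,6}:  v_{0} + v_{6} = v_{4} + v_{10}  →  sig = (2;(1,1))
  • {1,5}:  v_{1} + v_{5} = v_{2} + v_{8}  →  sig = (2;(1,1))
  • {2,7}:  v_{2} + v_{7} = v_{3} + v_{9}  →  sig = (2;(1,1))
  • {5,7}:  v_{5} + v_{7} = v_{0} + v_{9}  →  sig = (2;(1,1))
  • {8,10}:  v_{8} + v_{10} = v_{2} + v_{3}  →  sig = (2;(1,1))
  • {0,10}:  v_{0} + v_{10} = v_{3} + v_{4} + v_{9}  →  sig = (2;(1,1,1))
  • {5,10}:  v_{5} + v_{10} = v_{2} + v_{4} + v_{9}  →  sig = (2;(1,1,1))
  • {6,7}:  v_{6} + v_{7} = v_{3} + v_{4} + v_{9} + v_{10}  →  sig = (2;(1,1,1,1))
  • {1,7}:  v_{1} + v_{7} = 2·v_{3} + v_{8} + v_{9}  →  sig = (2;(1,1,2))
  • {6,8}:  v_{6} + v_{8} = 2·v_{2} + v_{3} + v_{4}  →  sig = (2;(1,1,2))
  • {5,6}:  v_{5} + v_{6} = 2·v_{2} + 2·v_{4} + v_{9}  →  sig = (2;(1,2,2))
  • {7,10}:  v_{7} + v_{10} = 2·v_{3} + v_{4} + 2·v_{9}  →  sig = (2;(1,2,2))
  • {1,6}:  v_{1} + v_{6} = 3·v_{2} + 2·v_{3} + v_{4}  →  sig = (2;(1,2,3))
  • {1,10}:  v_{1} + v_{10} = 2·v_{2} + 2·v_{3}  →  sig = (2;(2,2))
  • {4,8,9}:  v_{4} + v_{8} + v_{9} = 0  →  sig = (3;())
  • {0,3,9}:  v_{0} + v_{3} + v_{9} = v_{7}  →  sig = (3;(1))
  • {2,3,8}:  v_{2} + v_{3} + v_{8} = v_{1}  →  sig = (3;(1))
  • {2,4,10}:  v_{2} + v_{4} + v_{10} = v_{6}  →  sig = (3;(1))
  • {1,4,9}:  v_{1} + v_{4} + v_{9} = v_{2} + v_{3}  →  sig = (3;(1,1))
  • {4,7,8}:  v_{4} + v_{7} + v_{8} = v_{0} + v_{3}  →  sig = (3;(1,1))
  • {3,6,9}:  v_{3} + v_{6} + v_{9} = 2·v_{10}  →  sig = (3;(2))
  • {2,3,4,9}:  v_{2} + v_{3} + v_{4} + v_{9} = v_{10}  →  sig = (4;(1))

Hence PRS(X_Σ) =
    |P|=2: 17 collections, coeffs (), (), (1,1), (1,1), (1,1), (1,1), (1,1), (1,1), (1,1,1), (1,1,1), (1,1,1,1), (1,1,2), (1,1,2), (1,2,2), (1,2,2), (1,2,3), (2,2)
    |P|=3: 7 collections, coeffs (), (1), (1), (1), (1,1), (1,1), (2)
    |P|=4: 1 collection, coeffs (1)


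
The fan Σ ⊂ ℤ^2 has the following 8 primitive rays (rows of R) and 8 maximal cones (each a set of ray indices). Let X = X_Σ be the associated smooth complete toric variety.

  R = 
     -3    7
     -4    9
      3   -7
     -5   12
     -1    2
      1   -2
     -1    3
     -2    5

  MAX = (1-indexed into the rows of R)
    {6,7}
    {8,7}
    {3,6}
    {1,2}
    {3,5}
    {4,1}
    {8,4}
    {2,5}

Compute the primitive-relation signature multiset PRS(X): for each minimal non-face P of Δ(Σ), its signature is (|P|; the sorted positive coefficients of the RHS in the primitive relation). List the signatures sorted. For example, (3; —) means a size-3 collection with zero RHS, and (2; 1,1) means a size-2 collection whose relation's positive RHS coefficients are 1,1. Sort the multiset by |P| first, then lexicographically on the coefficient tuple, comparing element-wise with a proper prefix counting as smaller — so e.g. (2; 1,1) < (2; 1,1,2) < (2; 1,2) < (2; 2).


Minimal non-faces — 20 found among 8 rays, 8 max cones:

  • {1,3}:  v_{1} + v_{3} = 0 — sig = (2; —)
  • {5,6}:  v_{5} + v_{6} = 0 — sig = (2; —)
  • {1,5}:  v_{1} + v_{5} = v_{2} — sig = (2; 1)
  • {1,6}:  v_{1} + v_{6} = v_{8} — sig = (2; 1)
  • {1,8}:  v_{1} + v_{8} = v_{4} — sig = (2; 1)
  • {2,3}:  v_{2} + v_{3} = v_{5} — sig = (2; 1)
  • {2,6}:  v_{2} + v_{6} = v_{1} — sig = (2; 1)
  • {2,7}:  v_{2} + v_{7} = v_{4} — sig = (2; 1)
  • {3,4}:  v_{3} + v_{4} = v_{8} — sig = (2; 1)
  • {3,8}:  v_{3} + v_{8} = v_{6} — sig = (2; 1)
  • {5,7}:  v_{5} + v_{7} = v_{8} — sig = (2; 1)
  • {5,8}:  v_{5} + v_{8} = v_{1} — sig = (2; 1)
  • {6,8}:  v_{6} + v_{8} = v_{7} — sig = (2; 1)
  • {1,7}:  v_{1} + v_{7} = 2·v_{8} — sig = (2; 2)
  • {2,8}:  v_{2} + v_{8} = 2·v_{1} — sig = (2; 2)
  • {3,7}:  v_{3} + v_{7} = 2·v_{6} — sig = (2; 2)
  • {4,5}:  v_{4} + v_{5} = 2·v_{1} — sig = (2; 2)
  • {4,6}:  v_{4} + v_{6} = 2·v_{8} — sig = (2; 2)
  • {2,4}:  v_{2} + v_{4} = 3·v_{1} — sig = (2; 3)
  • {4,7}:  v_{4} + v_{7} = 3·v_{8} — sig = (2; 3)

Signatures (|P|; sorted positive RHS coefficients), sorted:
{ (2; —) ×2,  (2; 1) ×11,  (2; 2) ×5,  (2; 3) ×2 }


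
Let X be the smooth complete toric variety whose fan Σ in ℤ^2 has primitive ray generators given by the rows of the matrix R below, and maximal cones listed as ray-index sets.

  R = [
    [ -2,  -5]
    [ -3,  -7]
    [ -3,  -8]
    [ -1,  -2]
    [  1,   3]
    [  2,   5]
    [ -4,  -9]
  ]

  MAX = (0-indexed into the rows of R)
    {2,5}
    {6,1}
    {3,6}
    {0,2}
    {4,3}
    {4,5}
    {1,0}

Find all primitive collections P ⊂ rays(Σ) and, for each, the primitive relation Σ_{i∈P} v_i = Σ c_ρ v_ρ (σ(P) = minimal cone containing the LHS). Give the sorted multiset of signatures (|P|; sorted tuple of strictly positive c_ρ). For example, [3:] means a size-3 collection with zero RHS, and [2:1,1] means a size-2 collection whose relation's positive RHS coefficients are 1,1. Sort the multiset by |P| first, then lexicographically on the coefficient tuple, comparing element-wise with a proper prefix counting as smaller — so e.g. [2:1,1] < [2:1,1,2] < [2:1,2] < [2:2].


The 14 primitive collections of Σ (r=7, n=2):

  {0,5}:  v_{0} + v_{5} = 0 — sig = [2:]
  {0,3}:  v_{0} + v_{3} = v_{1} — sig = [2:1]
  {0,4}:  v_{0} + v_{4} = v_{3} — sig = [2:1]
  {1,3}:  v_{1} + v_{3} = v_{6} — sig = [2:1]
  {1,5}:  v_{1} + v_{5} = v_{3} — sig = [2:1]
  {2,4}:  v_{2} + v_{4} = v_{0} — sig = [2:1]
  {3,5}:  v_{3} + v_{5} = v_{4} — sig = [2:1]
  {2,6}:  v_{2} + v_{6} = 2·v_{0} + v_{1} — sig = [2:1,2]
  {0,6}:  v_{0} + v_{6} = 2·v_{1} — sig = [2:2]
  {1,4}:  v_{1} + v_{4} = 2·v_{3} — sig = [2:2]
  {2,3}:  v_{2} + v_{3} = 2·v_{0} — sig = [2:2]
  {5,6}:  v_{5} + v_{6} = 2·v_{3} — sig = [2:2]
  {1,2}:  v_{1} + v_{2} = 3·v_{0} — sig = [2:3]
  {4,6}:  v_{4} + v_{6} = 3·v_{3} — sig = [2:3]

Hence PRS(X_Σ) =
[[2:], [2:1], [2:1], [2:1], [2:1], [2:1], [2:1], [2:1,2], [2:2], [2:2], [2:2], [2:2], [2:3], [2:3]]


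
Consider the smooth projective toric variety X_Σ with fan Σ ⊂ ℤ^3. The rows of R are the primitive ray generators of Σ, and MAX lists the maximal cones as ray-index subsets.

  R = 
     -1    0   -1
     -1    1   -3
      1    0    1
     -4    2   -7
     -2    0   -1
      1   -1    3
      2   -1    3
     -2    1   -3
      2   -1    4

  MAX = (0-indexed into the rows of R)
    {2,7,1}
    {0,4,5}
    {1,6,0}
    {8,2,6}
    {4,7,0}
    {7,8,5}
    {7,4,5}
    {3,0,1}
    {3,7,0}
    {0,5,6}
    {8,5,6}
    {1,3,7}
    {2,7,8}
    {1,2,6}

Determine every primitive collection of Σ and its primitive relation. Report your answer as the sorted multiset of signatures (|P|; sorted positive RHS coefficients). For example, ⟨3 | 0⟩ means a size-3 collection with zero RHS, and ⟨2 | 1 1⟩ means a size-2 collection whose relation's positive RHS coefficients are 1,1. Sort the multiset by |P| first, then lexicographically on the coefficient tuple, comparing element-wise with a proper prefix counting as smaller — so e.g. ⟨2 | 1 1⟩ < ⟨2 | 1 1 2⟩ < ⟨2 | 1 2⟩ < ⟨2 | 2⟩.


Δ(Σ) — 9 vertices, 17 min non-faces:

  {0,2}:  v_{0} + v_{2} = 0 — sig = ⟨2 | 0⟩
  {1,5}:  v_{1} + v_{5} = 0 — sig = ⟨2 | 0⟩
  {6,7}:  v_{6} + v_{7} = 0 — sig = ⟨2 | 0⟩
  {0,8}:  v_{0} + v_{8} = v_{5} — sig = ⟨2 | 1⟩
  {1,8}:  v_{1} + v_{8} = v_{2} — sig = ⟨2 | 1⟩
  {2,5}:  v_{2} + v_{5} = v_{8} — sig = ⟨2 | 1⟩
  {3,8}:  v_{3} + v_{8} = v_{7} — sig = ⟨2 | 1⟩
  {1,4}:  v_{1} + v_{4} = v_{0} + v_{7} — sig = ⟨2 | 1 1⟩
  {2,3}:  v_{2} + v_{3} = v_{1} + v_{7} — sig = ⟨2 | 1 1⟩
  {2,4}:  v_{2} + v_{4} = v_{5} + v_{7} — sig = ⟨2 | 1 1⟩
  {3,5}:  v_{3} + v_{5} = v_{0} + v_{7} — sig = ⟨2 | 1 1⟩
  {3,6}:  v_{3} + v_{6} = v_{0} + v_{1} — sig = ⟨2 | 1 1⟩
  {4,6}:  v_{4} + v_{6} = v_{0} + v_{5} — sig = ⟨2 | 1 1⟩
  {4,8}:  v_{4} + v_{8} = 2·v_{5} + v_{7} — sig = ⟨2 | 1 2⟩
  {3,4}:  v_{3} + v_{4} = 2·v_{0} + 2·v_{7} — sig = ⟨2 | 2 2⟩
  {0,1,7}:  v_{0} + v_{1} + v_{7} = v_{3} — sig = ⟨3 | 1⟩
  {0,5,7}:  v_{0} + v_{5} + v_{7} = v_{4} — sig = ⟨3 | 1⟩

Hence PRS(X_Σ) =
{ ⟨2 | 0⟩ ×3,  ⟨2 | 1⟩ ×4,  ⟨2 | 1 1⟩ ×6,  ⟨2 | 1 2⟩,  ⟨2 | 2 2⟩,  ⟨3 | 1⟩ ×2 }


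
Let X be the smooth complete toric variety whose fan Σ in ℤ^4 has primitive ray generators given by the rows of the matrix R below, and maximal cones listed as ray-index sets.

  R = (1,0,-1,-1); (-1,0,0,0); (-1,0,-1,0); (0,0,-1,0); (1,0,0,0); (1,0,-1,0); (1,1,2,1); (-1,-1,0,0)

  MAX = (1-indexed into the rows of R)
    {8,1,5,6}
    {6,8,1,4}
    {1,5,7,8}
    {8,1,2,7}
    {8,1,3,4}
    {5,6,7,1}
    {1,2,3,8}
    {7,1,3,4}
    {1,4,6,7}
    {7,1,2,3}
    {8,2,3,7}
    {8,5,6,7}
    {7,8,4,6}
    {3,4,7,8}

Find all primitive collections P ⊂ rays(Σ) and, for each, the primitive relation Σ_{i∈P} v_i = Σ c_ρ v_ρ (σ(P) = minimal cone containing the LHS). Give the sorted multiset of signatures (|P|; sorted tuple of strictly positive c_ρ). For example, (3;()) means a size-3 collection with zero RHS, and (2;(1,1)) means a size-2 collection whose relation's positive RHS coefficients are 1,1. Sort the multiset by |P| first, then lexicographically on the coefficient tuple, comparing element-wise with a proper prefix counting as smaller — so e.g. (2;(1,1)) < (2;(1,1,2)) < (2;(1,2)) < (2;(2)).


Primitive collections (9):

  P={2,5}:  v_{2} + v_{5} = 0 ; sig = (2;())
  P={2,4}:  v_{2} + v_{4} = v_{3} ; sig = (2;(1))
  P={2,6}:  v_{2} + v_{6} = v_{4} ; sig = (2;(1))
  P={3,5}:  v_{3} + v_{5} = v_{4} ; sig = (2;(1))
  P={4,5}:  v_{4} + v_{5} = v_{6} ; sig = (2;(1))
  P={3,6}:  v_{3} + v_{6} = 2·v_{4} ; sig = (2;(2))
  P={1,3,7,8}:  v_{1} + v_{3} + v_{7} + v_{8} = 0 ; sig = (4;())
  P={1,4,7,8}:  v_{1} + v_{4} + v_{7} + v_{8} = v_{5} ; sig = (4;(1))
  P={1,6,7,8}:  v_{1} + v_{6} + v_{7} + v_{8} = 2·v_{5} ; sig = (4;(2))

so the primitive-relation signature multiset is
{ (2;()),  (2;(1)) ×4,  (2;(2)),  (4;()),  (4;(1)),  (4;(2)) }


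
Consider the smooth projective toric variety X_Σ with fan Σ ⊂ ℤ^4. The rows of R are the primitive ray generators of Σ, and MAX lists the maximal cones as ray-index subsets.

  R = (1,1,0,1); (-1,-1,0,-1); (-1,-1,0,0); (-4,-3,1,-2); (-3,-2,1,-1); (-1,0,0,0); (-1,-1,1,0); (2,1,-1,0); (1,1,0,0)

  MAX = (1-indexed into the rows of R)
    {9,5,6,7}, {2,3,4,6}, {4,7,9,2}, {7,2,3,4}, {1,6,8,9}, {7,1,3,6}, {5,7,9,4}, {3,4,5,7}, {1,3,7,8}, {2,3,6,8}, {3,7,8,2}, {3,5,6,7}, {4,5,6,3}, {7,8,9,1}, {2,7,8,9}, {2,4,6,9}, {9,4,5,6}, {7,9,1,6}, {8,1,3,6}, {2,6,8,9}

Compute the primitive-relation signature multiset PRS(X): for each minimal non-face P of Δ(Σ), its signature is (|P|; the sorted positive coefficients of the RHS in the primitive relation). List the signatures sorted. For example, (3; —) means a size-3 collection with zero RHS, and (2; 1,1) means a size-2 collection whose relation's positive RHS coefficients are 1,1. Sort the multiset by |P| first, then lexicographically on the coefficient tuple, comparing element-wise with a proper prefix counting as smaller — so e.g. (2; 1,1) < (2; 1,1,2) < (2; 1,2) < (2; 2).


Minimal non-faces — 10 found among 9 rays, 20 max cones:

  P = {1,2}:  v_{1} + v_{2} = 0  so sig = (2; —)
  P = {3,9}:  v_{3} + v_{9} = 0  so sig = (2; —)
  P = {1,4}:  v_{1} + v_{4} = v_{5}  so sig = (2; 1)
  P = {2,5}:  v_{2} + v_{5} = v_{4}  so sig = (2; 1)
  P = {5,8}:  v_{5} + v_{8} = v_{2}  so sig = (2; 1)
  P = {1,5}:  v_{1} + v_{5} = v_{6} + v_{7}  so sig = (2; 1,1)
  P = {4,8}:  v_{4} + v_{8} = 2·v_{2}  so sig = (2; 2)
  P = {6,7,8}:  v_{6} + v_{7} + v_{8} = 0  so sig = (3; —)
  P = {2,6,7}:  v_{2} + v_{6} + v_{7} = v_{5}  so sig = (3; 1)
  P = {4,6,7}:  v_{4} + v_{6} + v_{7} = 2·v_{5}  so sig = (3; 2)

Hence PRS(X_Σ) =
    (2; —)
    (2; —)
    (2; 1)
    (2; 1)
    (2; 1)
    (2; 1,1)
    (2; 2)
    (3; —)
    (3; 1)
    (3; 2)


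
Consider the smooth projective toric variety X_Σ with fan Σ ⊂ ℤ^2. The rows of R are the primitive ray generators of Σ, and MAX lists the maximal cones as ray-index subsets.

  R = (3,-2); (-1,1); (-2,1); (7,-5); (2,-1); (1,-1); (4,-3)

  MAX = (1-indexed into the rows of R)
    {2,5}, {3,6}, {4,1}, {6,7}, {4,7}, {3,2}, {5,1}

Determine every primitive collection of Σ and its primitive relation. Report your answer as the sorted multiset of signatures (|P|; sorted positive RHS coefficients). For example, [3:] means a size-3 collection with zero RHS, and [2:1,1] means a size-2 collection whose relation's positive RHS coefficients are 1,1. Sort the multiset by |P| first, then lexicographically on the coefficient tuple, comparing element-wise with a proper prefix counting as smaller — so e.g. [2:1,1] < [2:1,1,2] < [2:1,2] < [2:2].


Primitive collections (14):

  {2,6}:  v_{2} + v_{6} = 0  ⟹  sig = [2:]
  {3,5}:  v_{3} + v_{5} = 0  ⟹  sig = [2:]
  {1,2}:  v_{1} + v_{2} = v_{5}  ⟹  sig = [2:1]
  {1,3}:  v_{1} + v_{3} = v_{6}  ⟹  sig = [2:1]
  {1,6}:  v_{1} + v_{6} = v_{7}  ⟹  sig = [2:1]
  {1,7}:  v_{1} + v_{7} = v_{4}  ⟹  sig = [2:1]
  {2,7}:  v_{2} + v_{7} = v_{1}  ⟹  sig = [2:1]
  {5,6}:  v_{5} + v_{6} = v_{1}  ⟹  sig = [2:1]
  {3,4}:  v_{3} + v_{4} = v_{6} + v_{7}  ⟹  sig = [2:1,1]
  {2,4}:  v_{2} + v_{4} = 2·v_{1}  ⟹  sig = [2:2]
  {3,7}:  v_{3} + v_{7} = 2·v_{6}  ⟹  sig = [2:2]
  {4,6}:  v_{4} + v_{6} = 2·v_{7}  ⟹  sig = [2:2]
  {5,7}:  v_{5} + v_{7} = 2·v_{1}  ⟹  sig = [2:2]
  {4,5}:  v_{4} + v_{5} = 3·v_{1}  ⟹  sig = [2:3]

so the primitive-relation signature multiset is
    |P|=2: 14 collections, coeffs (), (), (1), (1), (1), (1), (1), (1), (1,1), (2), (2), (2), (2), (3)


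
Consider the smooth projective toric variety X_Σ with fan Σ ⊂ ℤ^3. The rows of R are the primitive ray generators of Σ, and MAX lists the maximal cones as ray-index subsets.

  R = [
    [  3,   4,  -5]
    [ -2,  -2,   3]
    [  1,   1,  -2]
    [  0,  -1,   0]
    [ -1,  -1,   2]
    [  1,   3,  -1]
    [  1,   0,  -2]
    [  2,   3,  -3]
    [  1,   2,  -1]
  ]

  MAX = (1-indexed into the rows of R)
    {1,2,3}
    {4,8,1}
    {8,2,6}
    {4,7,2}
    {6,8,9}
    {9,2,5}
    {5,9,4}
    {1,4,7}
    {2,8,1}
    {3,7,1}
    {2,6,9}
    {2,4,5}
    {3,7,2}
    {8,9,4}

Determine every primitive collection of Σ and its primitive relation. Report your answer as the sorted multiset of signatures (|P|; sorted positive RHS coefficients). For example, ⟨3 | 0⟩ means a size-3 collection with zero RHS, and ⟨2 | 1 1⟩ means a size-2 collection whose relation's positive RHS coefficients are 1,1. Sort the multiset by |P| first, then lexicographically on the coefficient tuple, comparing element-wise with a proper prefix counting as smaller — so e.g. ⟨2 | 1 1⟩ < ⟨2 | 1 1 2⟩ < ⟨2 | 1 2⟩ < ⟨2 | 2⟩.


|primitive collections| = 20. Relations:

  • {3,5}:  v_{3} + v_{5} = 0 — sig = ⟨2 | 0⟩
  • {1,5}:  v_{1} + v_{5} = v_{8} — sig = ⟨2 | 1⟩
  • {3,4}:  v_{3} + v_{4} = v_{7} — sig = ⟨2 | 1⟩
  • {3,8}:  v_{3} + v_{8} = v_{1} — sig = ⟨2 | 1⟩
  • {3,9}:  v_{3} + v_{9} = v_{8} — sig = ⟨2 | 1⟩
  • {4,6}:  v_{4} + v_{6} = v_{9} — sig = ⟨2 | 1⟩
  • {5,7}:  v_{5} + v_{7} = v_{4} — sig = ⟨2 | 1⟩
  • {5,8}:  v_{5} + v_{8} = v_{9} — sig = ⟨2 | 1⟩
  • {6,7}:  v_{6} + v_{7} = v_{8} — sig = ⟨2 | 1⟩
  • {7,8}:  v_{7} + v_{8} = v_{1} + v_{4} — sig = ⟨2 | 1 1⟩
  • {7,9}:  v_{7} + v_{9} = v_{4} + v_{8} — sig = ⟨2 | 1 1⟩
  • {3,6}:  v_{3} + v_{6} = v_{2} + 2·v_{8} — sig = ⟨2 | 1 2⟩
  • {5,6}:  v_{5} + v_{6} = v_{2} + 2·v_{9} — sig = ⟨2 | 1 2⟩
  • {1,6}:  v_{1} + v_{6} = v_{2} + 3·v_{8} — sig = ⟨2 | 1 3⟩
  • {1,9}:  v_{1} + v_{9} = 2·v_{8} — sig = ⟨2 | 2⟩
  • {2,4,8}:  v_{2} + v_{4} + v_{8} = 0 — sig = ⟨3 | 0⟩
  • {1,2,4}:  v_{1} + v_{2} + v_{4} = v_{3} — sig = ⟨3 | 1⟩
  • {2,4,9}:  v_{2} + v_{4} + v_{9} = v_{5} — sig = ⟨3 | 1⟩
  • {2,8,9}:  v_{2} + v_{8} + v_{9} = v_{6} — sig = ⟨3 | 1⟩
  • {1,2,7}:  v_{1} + v_{2} + v_{7} = 2·v_{3} — sig = ⟨3 | 2⟩

so the primitive-relation signature multiset is
{ ⟨2 | 0⟩,  ⟨2 | 1⟩ ×8,  ⟨2 | 1 1⟩ ×2,  ⟨2 | 1 2⟩ ×2,  ⟨2 | 1 3⟩,  ⟨2 | 2⟩,  ⟨3 | 0⟩,  ⟨3 | 1⟩ ×3,  ⟨3 | 2⟩ }


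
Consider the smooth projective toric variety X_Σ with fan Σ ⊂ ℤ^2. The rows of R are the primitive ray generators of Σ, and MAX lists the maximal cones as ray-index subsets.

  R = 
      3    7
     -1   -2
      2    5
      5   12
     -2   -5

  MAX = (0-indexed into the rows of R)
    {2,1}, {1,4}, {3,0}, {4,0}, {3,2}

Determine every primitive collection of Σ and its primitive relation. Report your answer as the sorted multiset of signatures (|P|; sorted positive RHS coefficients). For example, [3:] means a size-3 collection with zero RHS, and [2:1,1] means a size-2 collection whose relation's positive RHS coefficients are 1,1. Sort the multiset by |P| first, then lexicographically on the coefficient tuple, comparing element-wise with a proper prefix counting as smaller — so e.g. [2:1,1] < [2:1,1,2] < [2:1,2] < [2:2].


|primitive collections| = 5. Relations:

  P = {2,4}:  v_{2} + v_{4} = 0  ⟹  sig = [2:]
  P = {0,1}:  v_{0} + v_{1} = v_{2}  ⟹  sig = [2:1]
  P = {0,2}:  v_{0} + v_{2} = v_{3}  ⟹  sig = [2:1]
  P = {3,4}:  v_{3} + v_{4} = v_{0}  ⟹  sig = [2:1]
  P = {1,3}:  v_{1} + v_{3} = 2·v_{2}  ⟹  sig = [2:2]

so the primitive-relation signature multiset is
[[2:], [2:1], [2:1], [2:1], [2:2]]


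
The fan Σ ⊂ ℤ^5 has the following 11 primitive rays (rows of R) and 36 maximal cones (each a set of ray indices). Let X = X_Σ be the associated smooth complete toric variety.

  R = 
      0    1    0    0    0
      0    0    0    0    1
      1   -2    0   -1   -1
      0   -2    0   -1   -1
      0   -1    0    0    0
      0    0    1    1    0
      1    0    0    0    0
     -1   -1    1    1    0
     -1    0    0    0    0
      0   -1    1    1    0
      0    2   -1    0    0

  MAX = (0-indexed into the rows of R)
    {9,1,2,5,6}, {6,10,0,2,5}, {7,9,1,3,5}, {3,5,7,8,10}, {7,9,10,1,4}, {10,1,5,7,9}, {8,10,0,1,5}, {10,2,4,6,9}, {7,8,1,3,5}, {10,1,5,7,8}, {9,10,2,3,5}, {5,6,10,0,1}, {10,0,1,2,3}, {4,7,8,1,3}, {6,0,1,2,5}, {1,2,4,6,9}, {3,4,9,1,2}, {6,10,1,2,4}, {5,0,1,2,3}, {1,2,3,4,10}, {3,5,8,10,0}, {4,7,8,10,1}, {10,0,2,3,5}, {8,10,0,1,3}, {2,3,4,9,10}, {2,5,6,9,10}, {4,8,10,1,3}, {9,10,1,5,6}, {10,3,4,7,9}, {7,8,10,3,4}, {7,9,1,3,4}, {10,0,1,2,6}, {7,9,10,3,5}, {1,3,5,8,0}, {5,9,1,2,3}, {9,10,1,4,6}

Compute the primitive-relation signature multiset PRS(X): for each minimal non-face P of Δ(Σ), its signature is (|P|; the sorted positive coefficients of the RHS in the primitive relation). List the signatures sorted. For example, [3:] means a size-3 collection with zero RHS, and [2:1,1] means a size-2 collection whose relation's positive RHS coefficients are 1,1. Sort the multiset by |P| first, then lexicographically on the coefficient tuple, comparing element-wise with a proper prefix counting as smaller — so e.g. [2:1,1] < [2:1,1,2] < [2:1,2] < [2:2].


15 collections generate NE(X_Σ); each relation:

  P = {0,4}:  v_{0} + v_{4} = 0  ⟹  sig = [2:]
  P = {6,8}:  v_{6} + v_{8} = 0  ⟹  sig = [2:]
  P = {0,9}:  v_{0} + v_{9} = v_{5}  ⟹  sig = [2:1]
  P = {2,8}:  v_{2} + v_{8} = v_{3}  ⟹  sig = [2:1]
  P = {3,6}:  v_{3} + v_{6} = v_{2}  ⟹  sig = [2:1]
  P = {4,5}:  v_{4} + v_{5} = v_{9}  ⟹  sig = [2:1]
  P = {6,7}:  v_{6} + v_{7} = v_{9}  ⟹  sig = [2:1]
  P = {8,9}:  v_{8} + v_{9} = v_{7}  ⟹  sig = [2:1]
  P = {0,7}:  v_{0} + v_{7} = v_{5} + v_{8}  ⟹  sig = [2:1,1]
  P = {2,7}:  v_{2} + v_{7} = v_{3} + v_{9}  ⟹  sig = [2:1,1]
  P = {1,3,5,10}:  v_{1} + v_{3} + v_{5} + v_{10} = 0  ⟹  sig = [4:]
  P = {1,2,5,10}:  v_{1} + v_{2} + v_{5} + v_{10} = v_{6}  ⟹  sig = [4:1]
  P = {1,3,9,10}:  v_{1} + v_{3} + v_{9} + v_{10} = v_{4}  ⟹  sig = [4:1]
  P = {1,2,9,10}:  v_{1} + v_{2} + v_{9} + v_{10} = v_{4} + v_{6}  ⟹  sig = [4:1,1]
  P = {1,3,7,10}:  v_{1} + v_{3} + v_{7} + v_{10} = v_{4} + v_{8}  ⟹  sig = [4:1,1]

Sorted signature multiset PRS(X):
{ [2:] ×2,  [2:1] ×6,  [2:1,1] ×2,  [4:],  [4:1] ×2,  [4:1,1] ×2 }


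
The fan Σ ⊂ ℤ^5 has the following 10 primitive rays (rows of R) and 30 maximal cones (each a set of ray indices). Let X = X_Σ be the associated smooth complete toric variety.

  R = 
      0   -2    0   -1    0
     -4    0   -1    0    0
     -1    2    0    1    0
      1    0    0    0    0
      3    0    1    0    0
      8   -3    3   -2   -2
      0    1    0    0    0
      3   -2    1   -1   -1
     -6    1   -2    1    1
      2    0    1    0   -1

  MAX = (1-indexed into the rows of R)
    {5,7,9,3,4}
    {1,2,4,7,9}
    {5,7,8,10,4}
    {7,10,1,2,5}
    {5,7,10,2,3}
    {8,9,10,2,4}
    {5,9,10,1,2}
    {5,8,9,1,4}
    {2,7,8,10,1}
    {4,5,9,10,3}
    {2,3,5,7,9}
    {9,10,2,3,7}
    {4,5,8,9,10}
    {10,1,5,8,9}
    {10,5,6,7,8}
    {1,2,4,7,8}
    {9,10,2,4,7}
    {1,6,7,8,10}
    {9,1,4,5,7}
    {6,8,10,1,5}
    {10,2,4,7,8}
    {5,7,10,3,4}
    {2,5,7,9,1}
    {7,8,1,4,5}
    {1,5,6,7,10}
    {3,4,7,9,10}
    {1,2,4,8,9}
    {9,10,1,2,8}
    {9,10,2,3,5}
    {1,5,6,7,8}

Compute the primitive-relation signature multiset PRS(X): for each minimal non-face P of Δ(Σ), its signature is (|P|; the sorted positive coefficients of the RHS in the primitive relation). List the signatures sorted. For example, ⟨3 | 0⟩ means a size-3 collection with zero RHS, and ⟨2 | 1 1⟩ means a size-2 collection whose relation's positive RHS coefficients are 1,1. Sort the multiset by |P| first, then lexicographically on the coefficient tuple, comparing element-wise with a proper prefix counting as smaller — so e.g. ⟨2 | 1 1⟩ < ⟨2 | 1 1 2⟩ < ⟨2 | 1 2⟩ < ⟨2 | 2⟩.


|primitive collections| = 14. Relations:

  P = {3,8}:  v_{3} + v_{8} = v_{10}  →  sig = ⟨2 | 1⟩
  P = {1,3}:  v_{1} + v_{3} = v_{2} + v_{5}  →  sig = ⟨2 | 1 1⟩
  P = {6,9}:  v_{6} + v_{9} = v_{1} + v_{10}  →  sig = ⟨2 | 1 1⟩
  P = {3,6}:  v_{3} + v_{6} = v_{1} + v_{5} + v_{7} + 2·v_{10}  →  sig = ⟨2 | 1 1 1 2⟩
  P = {4,6}:  v_{4} + v_{6} = v_{5} + v_{7} + 2·v_{8}  →  sig = ⟨2 | 1 1 2⟩
  P = {2,6}:  v_{2} + v_{6} = 2·v_{1} + v_{7} + 2·v_{10}  →  sig = ⟨2 | 1 2 2⟩
  P = {2,4,5}:  v_{2} + v_{4} + v_{5} = 0  →  sig = ⟨3 | 0⟩
  P = {1,4,10}:  v_{1} + v_{4} + v_{10} = v_{8}  →  sig = ⟨3 | 1⟩
  P = {2,5,8}:  v_{2} + v_{5} + v_{8} = v_{1} + v_{10}  →  sig = ⟨3 | 1 1⟩
  P = {7,8,9}:  v_{7} + v_{8} + v_{9} = v_{2} + v_{4}  →  sig = ⟨3 | 1 1⟩
  P = {2,3,4}:  v_{2} + v_{3} + v_{4} = v_{7} + v_{9} + v_{10}  →  sig = ⟨3 | 1 1 1⟩
  P = {1,7,9,10}:  v_{1} + v_{7} + v_{9} + v_{10} = v_{2}  →  sig = ⟨4 | 1⟩
  P = {5,7,9,10}:  v_{5} + v_{7} + v_{9} + v_{10} = v_{3}  →  sig = ⟨4 | 1⟩
  P = {1,5,7,8,10}:  v_{1} + v_{5} + v_{7} + v_{8} + v_{10} = v_{6}  →  sig = ⟨5 | 1⟩

Hence PRS(X_Σ) =
[⟨2 | 1⟩, ⟨2 | 1 1⟩, ⟨2 | 1 1⟩, ⟨2 | 1 1 1 2⟩, ⟨2 | 1 1 2⟩, ⟨2 | 1 2 2⟩, ⟨3 | 0⟩, ⟨3 | 1⟩, ⟨3 | 1 1⟩, ⟨3 | 1 1⟩, ⟨3 | 1 1 1⟩, ⟨4 | 1⟩, ⟨4 | 1⟩, ⟨5 | 1⟩]


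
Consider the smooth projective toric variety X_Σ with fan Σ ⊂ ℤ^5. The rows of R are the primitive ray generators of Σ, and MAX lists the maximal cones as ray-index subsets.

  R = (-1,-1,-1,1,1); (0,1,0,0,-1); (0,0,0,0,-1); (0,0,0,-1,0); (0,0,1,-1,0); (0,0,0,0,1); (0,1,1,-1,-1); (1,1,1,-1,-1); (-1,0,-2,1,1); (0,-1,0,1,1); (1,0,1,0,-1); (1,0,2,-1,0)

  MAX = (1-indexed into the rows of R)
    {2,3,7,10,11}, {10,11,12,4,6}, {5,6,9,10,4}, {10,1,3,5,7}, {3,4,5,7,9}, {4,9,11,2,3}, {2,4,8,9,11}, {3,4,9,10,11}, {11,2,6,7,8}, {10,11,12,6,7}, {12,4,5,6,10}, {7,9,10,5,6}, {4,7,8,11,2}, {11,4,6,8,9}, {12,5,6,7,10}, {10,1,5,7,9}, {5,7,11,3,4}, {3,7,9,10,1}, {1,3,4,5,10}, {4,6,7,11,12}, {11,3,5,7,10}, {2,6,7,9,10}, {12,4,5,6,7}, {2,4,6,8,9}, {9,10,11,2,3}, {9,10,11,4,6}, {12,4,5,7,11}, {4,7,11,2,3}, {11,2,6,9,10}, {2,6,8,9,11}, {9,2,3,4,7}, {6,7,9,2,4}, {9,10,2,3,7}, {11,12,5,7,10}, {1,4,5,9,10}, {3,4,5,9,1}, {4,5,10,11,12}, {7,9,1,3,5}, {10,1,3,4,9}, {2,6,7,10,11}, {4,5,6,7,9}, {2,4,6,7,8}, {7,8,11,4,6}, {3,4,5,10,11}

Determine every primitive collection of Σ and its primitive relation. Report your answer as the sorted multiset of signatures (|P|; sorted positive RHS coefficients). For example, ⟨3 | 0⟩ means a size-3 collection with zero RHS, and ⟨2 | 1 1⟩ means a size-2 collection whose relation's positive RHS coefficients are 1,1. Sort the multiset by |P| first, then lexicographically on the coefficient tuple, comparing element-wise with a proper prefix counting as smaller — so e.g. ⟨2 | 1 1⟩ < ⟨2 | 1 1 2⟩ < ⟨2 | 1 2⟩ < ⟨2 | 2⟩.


|primitive collections| = 23. Relations:

  P = {1,8}:  v_{1} + v_{8} = 0  ⟹  sig = ⟨2 | 0⟩
  P = {3,6}:  v_{3} + v_{6} = 0  ⟹  sig = ⟨2 | 0⟩
  P = {2,5}:  v_{2} + v_{5} = v_{7}  ⟹  sig = ⟨2 | 1⟩
  P = {9,12}:  v_{9} + v_{12} = v_{6}  ⟹  sig = ⟨2 | 1⟩
  P = {1,11}:  v_{1} + v_{11} = v_{3} + v_{10}  ⟹  sig = ⟨2 | 1 1⟩
  P = {1,12}:  v_{1} + v_{12} = v_{5} + v_{10}  ⟹  sig = ⟨2 | 1 1⟩
  P = {3,12}:  v_{3} + v_{12} = v_{5} + v_{11}  ⟹  sig = ⟨2 | 1 1⟩
  P = {8,10}:  v_{8} + v_{10} = v_{6} + v_{11}  ⟹  sig = ⟨2 | 1 1⟩
  P = {1,6}:  v_{1} + v_{6} = v_{5} + v_{9} + v_{10}  ⟹  sig = ⟨2 | 1 1 1⟩
  P = {2,12}:  v_{2} + v_{12} = v_{6} + v_{7} + v_{11}  ⟹  sig = ⟨2 | 1 1 1⟩
  P = {3,8}:  v_{3} + v_{8} = v_{2} + v_{4} + v_{11}  ⟹  sig = ⟨2 | 1 1 1⟩
  P = {1,2}:  v_{1} + v_{2} = v_{3} + v_{7} + v_{9} + v_{10}  ⟹  sig = ⟨2 | 1 1 1 1⟩
  P = {5,8}:  v_{5} + v_{8} = v_{4} + v_{6} + v_{7} + v_{11}  ⟹  sig = ⟨2 | 1 1 1 1⟩
  P = {8,12}:  v_{8} + v_{12} = v_{4} + 2·v_{6} + v_{7} + 2·v_{11}  ⟹  sig = ⟨2 | 1 1 2 2⟩
  P = {2,4,10}:  v_{2} + v_{4} + v_{10} = 0  ⟹  sig = ⟨3 | 0⟩
  P = {5,9,11}:  v_{5} + v_{9} + v_{11} = 0  ⟹  sig = ⟨3 | 0⟩
  P = {4,7,10}:  v_{4} + v_{7} + v_{10} = v_{5}  ⟹  sig = ⟨3 | 1⟩
  P = {5,6,11}:  v_{5} + v_{6} + v_{11} = v_{12}  ⟹  sig = ⟨3 | 1⟩
  P = {7,9,11}:  v_{7} + v_{9} + v_{11} = v_{2}  ⟹  sig = ⟨3 | 1⟩
  P = {1,4,7}:  v_{1} + v_{4} + v_{7} = v_{3} + 2·v_{5} + v_{9}  ⟹  sig = ⟨3 | 1 1 2⟩
  P = {7,8,9}:  v_{7} + v_{8} + v_{9} = 2·v_{2} + v_{4} + v_{6}  ⟹  sig = ⟨3 | 1 1 2⟩
  P = {2,4,6,11}:  v_{2} + v_{4} + v_{6} + v_{11} = v_{8}  ⟹  sig = ⟨4 | 1⟩
  P = {3,5,9,10}:  v_{3} + v_{5} + v_{9} + v_{10} = v_{1}  ⟹  sig = ⟨4 | 1⟩

Hence PRS(X_Σ) =
{ ⟨2 | 0⟩ ×2,  ⟨2 | 1⟩ ×2,  ⟨2 | 1 1⟩ ×4,  ⟨2 | 1 1 1⟩ ×3,  ⟨2 | 1 1 1 1⟩ ×2,  ⟨2 | 1 1 2 2⟩,  ⟨3 | 0⟩ ×2,  ⟨3 | 1⟩ ×3,  ⟨3 | 1 1 2⟩ ×2,  ⟨4 | 1⟩ ×2 }


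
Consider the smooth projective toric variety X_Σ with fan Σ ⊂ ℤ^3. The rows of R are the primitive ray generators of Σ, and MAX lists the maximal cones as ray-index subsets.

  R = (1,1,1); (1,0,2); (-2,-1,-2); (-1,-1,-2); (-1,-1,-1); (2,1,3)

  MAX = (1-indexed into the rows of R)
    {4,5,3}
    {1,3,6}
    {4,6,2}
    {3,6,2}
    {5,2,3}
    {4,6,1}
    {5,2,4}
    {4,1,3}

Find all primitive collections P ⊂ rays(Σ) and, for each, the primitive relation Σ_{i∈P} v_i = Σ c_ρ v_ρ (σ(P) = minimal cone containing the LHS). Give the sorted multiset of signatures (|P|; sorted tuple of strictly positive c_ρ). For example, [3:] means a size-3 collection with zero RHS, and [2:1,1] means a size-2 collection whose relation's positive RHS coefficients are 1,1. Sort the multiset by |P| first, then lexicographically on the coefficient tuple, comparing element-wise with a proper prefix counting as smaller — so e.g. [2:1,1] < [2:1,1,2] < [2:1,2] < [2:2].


|primitive collections| = 5. Relations:

  • {1,5}:  v_{1} + v_{5} = 0  →  sig = [2:]
  • {1,2}:  v_{1} + v_{2} = v_{6}  →  sig = [2:1]
  • {5,6}:  v_{5} + v_{6} = v_{2}  →  sig = [2:1]
  • {3,4,6}:  v_{3} + v_{4} + v_{6} = v_{5}  →  sig = [3:1]
  • {2,3,4}:  v_{2} + v_{3} + v_{4} = 2·v_{5}  →  sig = [3:2]

Signatures (|P|; sorted positive RHS coefficients), sorted:
[[2:], [2:1], [2:1], [3:1], [3:2]]


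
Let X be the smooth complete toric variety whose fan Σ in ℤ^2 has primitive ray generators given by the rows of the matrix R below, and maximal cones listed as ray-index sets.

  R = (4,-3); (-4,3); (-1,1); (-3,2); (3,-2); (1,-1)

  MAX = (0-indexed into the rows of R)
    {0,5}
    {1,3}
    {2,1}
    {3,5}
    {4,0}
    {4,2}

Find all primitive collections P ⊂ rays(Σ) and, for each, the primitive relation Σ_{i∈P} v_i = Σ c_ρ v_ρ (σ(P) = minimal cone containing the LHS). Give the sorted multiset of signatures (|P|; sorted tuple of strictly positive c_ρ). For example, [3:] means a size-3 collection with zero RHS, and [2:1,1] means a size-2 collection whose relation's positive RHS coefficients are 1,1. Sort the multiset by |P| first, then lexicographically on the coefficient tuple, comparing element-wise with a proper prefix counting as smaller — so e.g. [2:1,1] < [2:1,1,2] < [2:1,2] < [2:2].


|primitive collections| = 9. Relations:

  {0,1}:  v_{0} + v_{1} = 0 — sig = [2:]
  {2,5}:  v_{2} + v_{5} = 0 — sig = [2:]
  {3,4}:  v_{3} + v_{4} = 0 — sig = [2:]
  {0,2}:  v_{0} + v_{2} = v_{4} — sig = [2:1]
  {0,3}:  v_{0} + v_{3} = v_{5} — sig = [2:1]
  {1,4}:  v_{1} + v_{4} = v_{2} — sig = [2:1]
  {1,5}:  v_{1} + v_{5} = v_{3} — sig = [2:1]
  {2,3}:  v_{2} + v_{3} = v_{1} — sig = [2:1]
  {4,5}:  v_{4} + v_{5} = v_{0} — sig = [2:1]

Signatures (|P|; sorted positive RHS coefficients), sorted:
[[2:], [2:], [2:], [2:1], [2:1], [2:1], [2:1], [2:1], [2:1]]


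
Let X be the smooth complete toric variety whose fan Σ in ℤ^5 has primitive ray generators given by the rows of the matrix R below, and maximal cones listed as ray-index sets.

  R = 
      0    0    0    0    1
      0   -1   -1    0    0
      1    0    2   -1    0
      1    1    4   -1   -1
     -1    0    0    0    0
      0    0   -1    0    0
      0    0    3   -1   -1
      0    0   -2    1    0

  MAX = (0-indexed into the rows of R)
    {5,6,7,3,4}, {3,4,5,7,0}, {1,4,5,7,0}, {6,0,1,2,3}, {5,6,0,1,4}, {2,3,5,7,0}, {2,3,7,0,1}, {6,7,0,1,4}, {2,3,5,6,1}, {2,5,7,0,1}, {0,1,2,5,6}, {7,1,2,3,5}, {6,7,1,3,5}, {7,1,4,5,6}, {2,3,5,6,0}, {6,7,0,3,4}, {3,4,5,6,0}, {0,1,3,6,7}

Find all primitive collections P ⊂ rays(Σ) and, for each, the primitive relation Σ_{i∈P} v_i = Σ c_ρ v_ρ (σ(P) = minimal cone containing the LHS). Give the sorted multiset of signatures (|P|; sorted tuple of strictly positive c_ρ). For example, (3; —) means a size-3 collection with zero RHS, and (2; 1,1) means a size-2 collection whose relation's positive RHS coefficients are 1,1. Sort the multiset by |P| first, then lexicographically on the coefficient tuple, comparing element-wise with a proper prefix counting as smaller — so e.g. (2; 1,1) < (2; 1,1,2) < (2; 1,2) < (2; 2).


Σ has 5 primitive collections:

  • {2,4}:  v_{2} + v_{4} = v_{0} + v_{5} + v_{6}  ⟹  sig = (2; 1,1,1)
  • {1,3,4}:  v_{1} + v_{3} + v_{4} = v_{6}  ⟹  sig = (3; 1)
  • {2,6,7}:  v_{2} + v_{6} + v_{7} = v_{1} + v_{3}  ⟹  sig = (3; 1,1)
  • {0,5,6,7}:  v_{0} + v_{5} + v_{6} + v_{7} = 0  ⟹  sig = (4; —)
  • {0,1,3,5}:  v_{0} + v_{1} + v_{3} + v_{5} = v_{2}  ⟹  sig = (4; 1)

Signatures (|P|; sorted positive RHS coefficients), sorted:
    (2; 1,1,1)
    (3; 1)
    (3; 1,1)
    (4; —)
    (4; 1)


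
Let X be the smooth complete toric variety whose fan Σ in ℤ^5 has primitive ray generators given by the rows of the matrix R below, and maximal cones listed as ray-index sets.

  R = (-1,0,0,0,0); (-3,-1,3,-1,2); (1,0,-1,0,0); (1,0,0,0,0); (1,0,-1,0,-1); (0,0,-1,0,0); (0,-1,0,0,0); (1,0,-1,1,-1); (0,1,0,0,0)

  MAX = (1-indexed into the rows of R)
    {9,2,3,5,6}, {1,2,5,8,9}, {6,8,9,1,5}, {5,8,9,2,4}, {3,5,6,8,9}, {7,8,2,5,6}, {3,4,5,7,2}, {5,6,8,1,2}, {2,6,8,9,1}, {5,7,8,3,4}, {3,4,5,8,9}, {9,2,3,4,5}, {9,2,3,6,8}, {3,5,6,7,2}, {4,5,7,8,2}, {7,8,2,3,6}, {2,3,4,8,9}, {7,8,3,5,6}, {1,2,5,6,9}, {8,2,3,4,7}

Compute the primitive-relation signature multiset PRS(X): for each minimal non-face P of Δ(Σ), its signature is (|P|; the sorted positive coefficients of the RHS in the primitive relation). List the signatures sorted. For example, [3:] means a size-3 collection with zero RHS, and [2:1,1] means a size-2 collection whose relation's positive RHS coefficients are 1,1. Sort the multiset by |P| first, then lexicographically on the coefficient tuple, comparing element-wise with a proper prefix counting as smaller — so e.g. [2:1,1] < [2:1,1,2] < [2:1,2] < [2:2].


7 collections generate NE(X_Σ); each relation:

  {1,4}:  v_{1} + v_{4} = 0 — sig = [2:]
  {7,9}:  v_{7} + v_{9} = 0 — sig = [2:]
  {1,3}:  v_{1} + v_{3} = v_{6} — sig = [2:1]
  {4,6}:  v_{4} + v_{6} = v_{3} — sig = [2:1]
  {1,7}:  v_{1} + v_{7} = v_{2} + v_{5} + v_{6} + v_{8} — sig = [2:1,1,1,1]
  {2,3,5,8}:  v_{2} + v_{3} + v_{5} + v_{8} = v_{7} — sig = [4:1]
  {2,5,6,8,9}:  v_{2} + v_{5} + v_{6} + v_{8} + v_{9} = v_{1} — sig = [5:1]

Sorted signature multiset PRS(X):
    [2:]
    [2:]
    [2:1]
    [2:1]
    [2:1,1,1,1]
    [4:1]
    [5:1]
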